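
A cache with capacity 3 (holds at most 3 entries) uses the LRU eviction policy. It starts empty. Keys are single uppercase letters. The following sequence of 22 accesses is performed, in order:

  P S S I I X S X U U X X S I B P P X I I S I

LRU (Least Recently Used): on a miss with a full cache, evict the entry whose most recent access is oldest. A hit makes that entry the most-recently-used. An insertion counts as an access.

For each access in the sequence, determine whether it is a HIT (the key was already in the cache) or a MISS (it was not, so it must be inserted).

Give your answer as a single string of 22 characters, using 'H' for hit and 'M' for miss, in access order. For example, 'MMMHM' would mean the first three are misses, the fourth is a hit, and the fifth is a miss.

Answer: MMHMHMHHMHHHHMMMHMMHMH

Derivation:
LRU simulation (capacity=3):
  1. access P: MISS. Cache (LRU->MRU): [P]
  2. access S: MISS. Cache (LRU->MRU): [P S]
  3. access S: HIT. Cache (LRU->MRU): [P S]
  4. access I: MISS. Cache (LRU->MRU): [P S I]
  5. access I: HIT. Cache (LRU->MRU): [P S I]
  6. access X: MISS, evict P. Cache (LRU->MRU): [S I X]
  7. access S: HIT. Cache (LRU->MRU): [I X S]
  8. access X: HIT. Cache (LRU->MRU): [I S X]
  9. access U: MISS, evict I. Cache (LRU->MRU): [S X U]
  10. access U: HIT. Cache (LRU->MRU): [S X U]
  11. access X: HIT. Cache (LRU->MRU): [S U X]
  12. access X: HIT. Cache (LRU->MRU): [S U X]
  13. access S: HIT. Cache (LRU->MRU): [U X S]
  14. access I: MISS, evict U. Cache (LRU->MRU): [X S I]
  15. access B: MISS, evict X. Cache (LRU->MRU): [S I B]
  16. access P: MISS, evict S. Cache (LRU->MRU): [I B P]
  17. access P: HIT. Cache (LRU->MRU): [I B P]
  18. access X: MISS, evict I. Cache (LRU->MRU): [B P X]
  19. access I: MISS, evict B. Cache (LRU->MRU): [P X I]
  20. access I: HIT. Cache (LRU->MRU): [P X I]
  21. access S: MISS, evict P. Cache (LRU->MRU): [X I S]
  22. access I: HIT. Cache (LRU->MRU): [X S I]
Total: 11 hits, 11 misses, 8 evictions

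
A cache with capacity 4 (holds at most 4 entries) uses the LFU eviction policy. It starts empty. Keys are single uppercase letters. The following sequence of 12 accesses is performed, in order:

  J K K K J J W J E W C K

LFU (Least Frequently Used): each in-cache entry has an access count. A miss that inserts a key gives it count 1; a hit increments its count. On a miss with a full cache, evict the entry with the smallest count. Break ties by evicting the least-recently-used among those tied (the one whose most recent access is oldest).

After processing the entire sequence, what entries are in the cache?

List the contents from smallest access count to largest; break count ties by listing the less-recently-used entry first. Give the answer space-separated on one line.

Answer: C W J K

Derivation:
LFU simulation (capacity=4):
  1. access J: MISS. Cache: [J(c=1)]
  2. access K: MISS. Cache: [J(c=1) K(c=1)]
  3. access K: HIT, count now 2. Cache: [J(c=1) K(c=2)]
  4. access K: HIT, count now 3. Cache: [J(c=1) K(c=3)]
  5. access J: HIT, count now 2. Cache: [J(c=2) K(c=3)]
  6. access J: HIT, count now 3. Cache: [K(c=3) J(c=3)]
  7. access W: MISS. Cache: [W(c=1) K(c=3) J(c=3)]
  8. access J: HIT, count now 4. Cache: [W(c=1) K(c=3) J(c=4)]
  9. access E: MISS. Cache: [W(c=1) E(c=1) K(c=3) J(c=4)]
  10. access W: HIT, count now 2. Cache: [E(c=1) W(c=2) K(c=3) J(c=4)]
  11. access C: MISS, evict E(c=1). Cache: [C(c=1) W(c=2) K(c=3) J(c=4)]
  12. access K: HIT, count now 4. Cache: [C(c=1) W(c=2) J(c=4) K(c=4)]
Total: 7 hits, 5 misses, 1 evictions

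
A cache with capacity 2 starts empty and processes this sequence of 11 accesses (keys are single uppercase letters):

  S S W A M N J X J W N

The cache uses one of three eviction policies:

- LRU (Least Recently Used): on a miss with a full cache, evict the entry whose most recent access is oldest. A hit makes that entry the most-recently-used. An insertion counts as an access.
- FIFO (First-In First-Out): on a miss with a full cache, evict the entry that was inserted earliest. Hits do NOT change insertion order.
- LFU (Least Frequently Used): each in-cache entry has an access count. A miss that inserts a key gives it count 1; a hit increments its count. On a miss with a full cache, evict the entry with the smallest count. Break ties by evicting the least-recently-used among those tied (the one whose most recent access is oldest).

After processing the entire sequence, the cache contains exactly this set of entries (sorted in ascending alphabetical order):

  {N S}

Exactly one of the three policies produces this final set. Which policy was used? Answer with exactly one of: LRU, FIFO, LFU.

Simulating under each policy and comparing final sets:
  LRU: final set = {N W} -> differs
  FIFO: final set = {N W} -> differs
  LFU: final set = {N S} -> MATCHES target
Only LFU produces the target set.

Answer: LFU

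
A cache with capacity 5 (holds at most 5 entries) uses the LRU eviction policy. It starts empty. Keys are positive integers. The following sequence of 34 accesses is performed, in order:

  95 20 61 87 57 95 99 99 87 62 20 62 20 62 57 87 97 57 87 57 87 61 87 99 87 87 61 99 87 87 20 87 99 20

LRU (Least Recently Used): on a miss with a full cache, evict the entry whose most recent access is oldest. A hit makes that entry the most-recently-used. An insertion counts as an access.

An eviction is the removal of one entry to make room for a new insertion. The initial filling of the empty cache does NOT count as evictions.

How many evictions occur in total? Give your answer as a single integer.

LRU simulation (capacity=5):
  1. access 95: MISS. Cache (LRU->MRU): [95]
  2. access 20: MISS. Cache (LRU->MRU): [95 20]
  3. access 61: MISS. Cache (LRU->MRU): [95 20 61]
  4. access 87: MISS. Cache (LRU->MRU): [95 20 61 87]
  5. access 57: MISS. Cache (LRU->MRU): [95 20 61 87 57]
  6. access 95: HIT. Cache (LRU->MRU): [20 61 87 57 95]
  7. access 99: MISS, evict 20. Cache (LRU->MRU): [61 87 57 95 99]
  8. access 99: HIT. Cache (LRU->MRU): [61 87 57 95 99]
  9. access 87: HIT. Cache (LRU->MRU): [61 57 95 99 87]
  10. access 62: MISS, evict 61. Cache (LRU->MRU): [57 95 99 87 62]
  11. access 20: MISS, evict 57. Cache (LRU->MRU): [95 99 87 62 20]
  12. access 62: HIT. Cache (LRU->MRU): [95 99 87 20 62]
  13. access 20: HIT. Cache (LRU->MRU): [95 99 87 62 20]
  14. access 62: HIT. Cache (LRU->MRU): [95 99 87 20 62]
  15. access 57: MISS, evict 95. Cache (LRU->MRU): [99 87 20 62 57]
  16. access 87: HIT. Cache (LRU->MRU): [99 20 62 57 87]
  17. access 97: MISS, evict 99. Cache (LRU->MRU): [20 62 57 87 97]
  18. access 57: HIT. Cache (LRU->MRU): [20 62 87 97 57]
  19. access 87: HIT. Cache (LRU->MRU): [20 62 97 57 87]
  20. access 57: HIT. Cache (LRU->MRU): [20 62 97 87 57]
  21. access 87: HIT. Cache (LRU->MRU): [20 62 97 57 87]
  22. access 61: MISS, evict 20. Cache (LRU->MRU): [62 97 57 87 61]
  23. access 87: HIT. Cache (LRU->MRU): [62 97 57 61 87]
  24. access 99: MISS, evict 62. Cache (LRU->MRU): [97 57 61 87 99]
  25. access 87: HIT. Cache (LRU->MRU): [97 57 61 99 87]
  26. access 87: HIT. Cache (LRU->MRU): [97 57 61 99 87]
  27. access 61: HIT. Cache (LRU->MRU): [97 57 99 87 61]
  28. access 99: HIT. Cache (LRU->MRU): [97 57 87 61 99]
  29. access 87: HIT. Cache (LRU->MRU): [97 57 61 99 87]
  30. access 87: HIT. Cache (LRU->MRU): [97 57 61 99 87]
  31. access 20: MISS, evict 97. Cache (LRU->MRU): [57 61 99 87 20]
  32. access 87: HIT. Cache (LRU->MRU): [57 61 99 20 87]
  33. access 99: HIT. Cache (LRU->MRU): [57 61 20 87 99]
  34. access 20: HIT. Cache (LRU->MRU): [57 61 87 99 20]
Total: 21 hits, 13 misses, 8 evictions

Answer: 8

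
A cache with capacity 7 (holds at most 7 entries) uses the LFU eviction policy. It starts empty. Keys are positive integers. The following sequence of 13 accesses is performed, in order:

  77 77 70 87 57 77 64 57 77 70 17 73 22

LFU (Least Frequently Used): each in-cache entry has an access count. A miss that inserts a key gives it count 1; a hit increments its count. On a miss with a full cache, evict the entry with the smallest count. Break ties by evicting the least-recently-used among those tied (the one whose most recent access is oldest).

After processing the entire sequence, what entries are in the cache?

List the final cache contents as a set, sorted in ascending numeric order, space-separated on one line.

LFU simulation (capacity=7):
  1. access 77: MISS. Cache: [77(c=1)]
  2. access 77: HIT, count now 2. Cache: [77(c=2)]
  3. access 70: MISS. Cache: [70(c=1) 77(c=2)]
  4. access 87: MISS. Cache: [70(c=1) 87(c=1) 77(c=2)]
  5. access 57: MISS. Cache: [70(c=1) 87(c=1) 57(c=1) 77(c=2)]
  6. access 77: HIT, count now 3. Cache: [70(c=1) 87(c=1) 57(c=1) 77(c=3)]
  7. access 64: MISS. Cache: [70(c=1) 87(c=1) 57(c=1) 64(c=1) 77(c=3)]
  8. access 57: HIT, count now 2. Cache: [70(c=1) 87(c=1) 64(c=1) 57(c=2) 77(c=3)]
  9. access 77: HIT, count now 4. Cache: [70(c=1) 87(c=1) 64(c=1) 57(c=2) 77(c=4)]
  10. access 70: HIT, count now 2. Cache: [87(c=1) 64(c=1) 57(c=2) 70(c=2) 77(c=4)]
  11. access 17: MISS. Cache: [87(c=1) 64(c=1) 17(c=1) 57(c=2) 70(c=2) 77(c=4)]
  12. access 73: MISS. Cache: [87(c=1) 64(c=1) 17(c=1) 73(c=1) 57(c=2) 70(c=2) 77(c=4)]
  13. access 22: MISS, evict 87(c=1). Cache: [64(c=1) 17(c=1) 73(c=1) 22(c=1) 57(c=2) 70(c=2) 77(c=4)]
Total: 5 hits, 8 misses, 1 evictions

Answer: 17 22 57 64 70 73 77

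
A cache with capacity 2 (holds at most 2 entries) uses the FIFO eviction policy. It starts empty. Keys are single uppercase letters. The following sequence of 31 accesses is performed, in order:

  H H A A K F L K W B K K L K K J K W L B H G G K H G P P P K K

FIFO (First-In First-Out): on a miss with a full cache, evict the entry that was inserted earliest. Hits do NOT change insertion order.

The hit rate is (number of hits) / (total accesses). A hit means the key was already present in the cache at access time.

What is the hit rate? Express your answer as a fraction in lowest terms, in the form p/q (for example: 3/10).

Answer: 9/31

Derivation:
FIFO simulation (capacity=2):
  1. access H: MISS. Cache (old->new): [H]
  2. access H: HIT. Cache (old->new): [H]
  3. access A: MISS. Cache (old->new): [H A]
  4. access A: HIT. Cache (old->new): [H A]
  5. access K: MISS, evict H. Cache (old->new): [A K]
  6. access F: MISS, evict A. Cache (old->new): [K F]
  7. access L: MISS, evict K. Cache (old->new): [F L]
  8. access K: MISS, evict F. Cache (old->new): [L K]
  9. access W: MISS, evict L. Cache (old->new): [K W]
  10. access B: MISS, evict K. Cache (old->new): [W B]
  11. access K: MISS, evict W. Cache (old->new): [B K]
  12. access K: HIT. Cache (old->new): [B K]
  13. access L: MISS, evict B. Cache (old->new): [K L]
  14. access K: HIT. Cache (old->new): [K L]
  15. access K: HIT. Cache (old->new): [K L]
  16. access J: MISS, evict K. Cache (old->new): [L J]
  17. access K: MISS, evict L. Cache (old->new): [J K]
  18. access W: MISS, evict J. Cache (old->new): [K W]
  19. access L: MISS, evict K. Cache (old->new): [W L]
  20. access B: MISS, evict W. Cache (old->new): [L B]
  21. access H: MISS, evict L. Cache (old->new): [B H]
  22. access G: MISS, evict B. Cache (old->new): [H G]
  23. access G: HIT. Cache (old->new): [H G]
  24. access K: MISS, evict H. Cache (old->new): [G K]
  25. access H: MISS, evict G. Cache (old->new): [K H]
  26. access G: MISS, evict K. Cache (old->new): [H G]
  27. access P: MISS, evict H. Cache (old->new): [G P]
  28. access P: HIT. Cache (old->new): [G P]
  29. access P: HIT. Cache (old->new): [G P]
  30. access K: MISS, evict G. Cache (old->new): [P K]
  31. access K: HIT. Cache (old->new): [P K]
Total: 9 hits, 22 misses, 20 evictions

Hit rate = 9/31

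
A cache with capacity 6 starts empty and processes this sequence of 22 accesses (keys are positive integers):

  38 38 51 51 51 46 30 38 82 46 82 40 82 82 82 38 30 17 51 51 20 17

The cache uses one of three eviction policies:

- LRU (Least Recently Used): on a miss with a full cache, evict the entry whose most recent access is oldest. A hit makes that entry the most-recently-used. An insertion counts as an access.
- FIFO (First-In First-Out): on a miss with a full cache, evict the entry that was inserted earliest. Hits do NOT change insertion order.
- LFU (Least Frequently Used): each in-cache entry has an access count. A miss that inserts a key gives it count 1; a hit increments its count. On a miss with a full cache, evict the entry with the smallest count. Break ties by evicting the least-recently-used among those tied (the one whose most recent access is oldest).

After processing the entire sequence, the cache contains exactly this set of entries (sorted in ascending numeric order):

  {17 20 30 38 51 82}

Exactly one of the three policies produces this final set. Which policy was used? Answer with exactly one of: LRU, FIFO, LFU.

Answer: LRU

Derivation:
Simulating under each policy and comparing final sets:
  LRU: final set = {17 20 30 38 51 82} -> MATCHES target
  FIFO: final set = {17 20 30 40 46 82} -> differs
  LFU: final set = {17 30 38 46 51 82} -> differs
Only LRU produces the target set.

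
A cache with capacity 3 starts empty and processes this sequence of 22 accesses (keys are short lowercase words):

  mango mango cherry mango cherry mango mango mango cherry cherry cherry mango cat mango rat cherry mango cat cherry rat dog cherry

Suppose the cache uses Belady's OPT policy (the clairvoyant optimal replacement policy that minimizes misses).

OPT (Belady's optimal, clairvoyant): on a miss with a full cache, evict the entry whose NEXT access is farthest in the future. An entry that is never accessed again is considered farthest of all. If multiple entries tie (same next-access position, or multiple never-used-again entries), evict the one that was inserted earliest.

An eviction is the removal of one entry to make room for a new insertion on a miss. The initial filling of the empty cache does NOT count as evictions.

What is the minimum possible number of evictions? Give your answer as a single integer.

Answer: 3

Derivation:
OPT (Belady) simulation (capacity=3):
  1. access mango: MISS. Cache: [mango]
  2. access mango: HIT. Next use of mango: step 4. Cache: [mango]
  3. access cherry: MISS. Cache: [mango cherry]
  4. access mango: HIT. Next use of mango: step 6. Cache: [mango cherry]
  5. access cherry: HIT. Next use of cherry: step 9. Cache: [mango cherry]
  6. access mango: HIT. Next use of mango: step 7. Cache: [mango cherry]
  7. access mango: HIT. Next use of mango: step 8. Cache: [mango cherry]
  8. access mango: HIT. Next use of mango: step 12. Cache: [mango cherry]
  9. access cherry: HIT. Next use of cherry: step 10. Cache: [mango cherry]
  10. access cherry: HIT. Next use of cherry: step 11. Cache: [mango cherry]
  11. access cherry: HIT. Next use of cherry: step 16. Cache: [mango cherry]
  12. access mango: HIT. Next use of mango: step 14. Cache: [mango cherry]
  13. access cat: MISS. Cache: [mango cherry cat]
  14. access mango: HIT. Next use of mango: step 17. Cache: [mango cherry cat]
  15. access rat: MISS, evict cat (next use: step 18). Cache: [mango cherry rat]
  16. access cherry: HIT. Next use of cherry: step 19. Cache: [mango cherry rat]
  17. access mango: HIT. Next use of mango: never. Cache: [mango cherry rat]
  18. access cat: MISS, evict mango (next use: never). Cache: [cherry rat cat]
  19. access cherry: HIT. Next use of cherry: step 22. Cache: [cherry rat cat]
  20. access rat: HIT. Next use of rat: never. Cache: [cherry rat cat]
  21. access dog: MISS, evict rat (next use: never). Cache: [cherry cat dog]
  22. access cherry: HIT. Next use of cherry: never. Cache: [cherry cat dog]
Total: 16 hits, 6 misses, 3 evictions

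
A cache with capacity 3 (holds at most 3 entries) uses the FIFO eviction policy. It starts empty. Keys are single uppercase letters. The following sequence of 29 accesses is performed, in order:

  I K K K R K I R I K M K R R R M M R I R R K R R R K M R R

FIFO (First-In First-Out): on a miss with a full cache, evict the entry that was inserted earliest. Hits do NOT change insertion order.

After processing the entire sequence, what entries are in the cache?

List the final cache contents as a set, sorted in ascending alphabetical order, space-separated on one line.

FIFO simulation (capacity=3):
  1. access I: MISS. Cache (old->new): [I]
  2. access K: MISS. Cache (old->new): [I K]
  3. access K: HIT. Cache (old->new): [I K]
  4. access K: HIT. Cache (old->new): [I K]
  5. access R: MISS. Cache (old->new): [I K R]
  6. access K: HIT. Cache (old->new): [I K R]
  7. access I: HIT. Cache (old->new): [I K R]
  8. access R: HIT. Cache (old->new): [I K R]
  9. access I: HIT. Cache (old->new): [I K R]
  10. access K: HIT. Cache (old->new): [I K R]
  11. access M: MISS, evict I. Cache (old->new): [K R M]
  12. access K: HIT. Cache (old->new): [K R M]
  13. access R: HIT. Cache (old->new): [K R M]
  14. access R: HIT. Cache (old->new): [K R M]
  15. access R: HIT. Cache (old->new): [K R M]
  16. access M: HIT. Cache (old->new): [K R M]
  17. access M: HIT. Cache (old->new): [K R M]
  18. access R: HIT. Cache (old->new): [K R M]
  19. access I: MISS, evict K. Cache (old->new): [R M I]
  20. access R: HIT. Cache (old->new): [R M I]
  21. access R: HIT. Cache (old->new): [R M I]
  22. access K: MISS, evict R. Cache (old->new): [M I K]
  23. access R: MISS, evict M. Cache (old->new): [I K R]
  24. access R: HIT. Cache (old->new): [I K R]
  25. access R: HIT. Cache (old->new): [I K R]
  26. access K: HIT. Cache (old->new): [I K R]
  27. access M: MISS, evict I. Cache (old->new): [K R M]
  28. access R: HIT. Cache (old->new): [K R M]
  29. access R: HIT. Cache (old->new): [K R M]
Total: 21 hits, 8 misses, 5 evictions

Answer: K M R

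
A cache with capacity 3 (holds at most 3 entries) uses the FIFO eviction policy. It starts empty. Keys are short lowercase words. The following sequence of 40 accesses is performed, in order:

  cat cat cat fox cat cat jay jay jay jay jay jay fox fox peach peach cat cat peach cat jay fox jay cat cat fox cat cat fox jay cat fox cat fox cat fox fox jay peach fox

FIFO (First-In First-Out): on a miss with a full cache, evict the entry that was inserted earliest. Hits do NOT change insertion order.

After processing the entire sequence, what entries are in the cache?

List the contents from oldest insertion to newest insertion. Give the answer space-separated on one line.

FIFO simulation (capacity=3):
  1. access cat: MISS. Cache (old->new): [cat]
  2. access cat: HIT. Cache (old->new): [cat]
  3. access cat: HIT. Cache (old->new): [cat]
  4. access fox: MISS. Cache (old->new): [cat fox]
  5. access cat: HIT. Cache (old->new): [cat fox]
  6. access cat: HIT. Cache (old->new): [cat fox]
  7. access jay: MISS. Cache (old->new): [cat fox jay]
  8. access jay: HIT. Cache (old->new): [cat fox jay]
  9. access jay: HIT. Cache (old->new): [cat fox jay]
  10. access jay: HIT. Cache (old->new): [cat fox jay]
  11. access jay: HIT. Cache (old->new): [cat fox jay]
  12. access jay: HIT. Cache (old->new): [cat fox jay]
  13. access fox: HIT. Cache (old->new): [cat fox jay]
  14. access fox: HIT. Cache (old->new): [cat fox jay]
  15. access peach: MISS, evict cat. Cache (old->new): [fox jay peach]
  16. access peach: HIT. Cache (old->new): [fox jay peach]
  17. access cat: MISS, evict fox. Cache (old->new): [jay peach cat]
  18. access cat: HIT. Cache (old->new): [jay peach cat]
  19. access peach: HIT. Cache (old->new): [jay peach cat]
  20. access cat: HIT. Cache (old->new): [jay peach cat]
  21. access jay: HIT. Cache (old->new): [jay peach cat]
  22. access fox: MISS, evict jay. Cache (old->new): [peach cat fox]
  23. access jay: MISS, evict peach. Cache (old->new): [cat fox jay]
  24. access cat: HIT. Cache (old->new): [cat fox jay]
  25. access cat: HIT. Cache (old->new): [cat fox jay]
  26. access fox: HIT. Cache (old->new): [cat fox jay]
  27. access cat: HIT. Cache (old->new): [cat fox jay]
  28. access cat: HIT. Cache (old->new): [cat fox jay]
  29. access fox: HIT. Cache (old->new): [cat fox jay]
  30. access jay: HIT. Cache (old->new): [cat fox jay]
  31. access cat: HIT. Cache (old->new): [cat fox jay]
  32. access fox: HIT. Cache (old->new): [cat fox jay]
  33. access cat: HIT. Cache (old->new): [cat fox jay]
  34. access fox: HIT. Cache (old->new): [cat fox jay]
  35. access cat: HIT. Cache (old->new): [cat fox jay]
  36. access fox: HIT. Cache (old->new): [cat fox jay]
  37. access fox: HIT. Cache (old->new): [cat fox jay]
  38. access jay: HIT. Cache (old->new): [cat fox jay]
  39. access peach: MISS, evict cat. Cache (old->new): [fox jay peach]
  40. access fox: HIT. Cache (old->new): [fox jay peach]
Total: 32 hits, 8 misses, 5 evictions

Answer: fox jay peach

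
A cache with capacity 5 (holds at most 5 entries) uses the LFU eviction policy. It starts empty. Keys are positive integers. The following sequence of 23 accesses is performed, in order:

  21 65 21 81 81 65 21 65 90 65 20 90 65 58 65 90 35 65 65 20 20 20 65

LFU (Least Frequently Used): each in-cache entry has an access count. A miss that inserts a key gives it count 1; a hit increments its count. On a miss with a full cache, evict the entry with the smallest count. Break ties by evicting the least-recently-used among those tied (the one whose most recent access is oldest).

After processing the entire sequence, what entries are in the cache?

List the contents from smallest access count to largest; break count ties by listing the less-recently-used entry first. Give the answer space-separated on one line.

LFU simulation (capacity=5):
  1. access 21: MISS. Cache: [21(c=1)]
  2. access 65: MISS. Cache: [21(c=1) 65(c=1)]
  3. access 21: HIT, count now 2. Cache: [65(c=1) 21(c=2)]
  4. access 81: MISS. Cache: [65(c=1) 81(c=1) 21(c=2)]
  5. access 81: HIT, count now 2. Cache: [65(c=1) 21(c=2) 81(c=2)]
  6. access 65: HIT, count now 2. Cache: [21(c=2) 81(c=2) 65(c=2)]
  7. access 21: HIT, count now 3. Cache: [81(c=2) 65(c=2) 21(c=3)]
  8. access 65: HIT, count now 3. Cache: [81(c=2) 21(c=3) 65(c=3)]
  9. access 90: MISS. Cache: [90(c=1) 81(c=2) 21(c=3) 65(c=3)]
  10. access 65: HIT, count now 4. Cache: [90(c=1) 81(c=2) 21(c=3) 65(c=4)]
  11. access 20: MISS. Cache: [90(c=1) 20(c=1) 81(c=2) 21(c=3) 65(c=4)]
  12. access 90: HIT, count now 2. Cache: [20(c=1) 81(c=2) 90(c=2) 21(c=3) 65(c=4)]
  13. access 65: HIT, count now 5. Cache: [20(c=1) 81(c=2) 90(c=2) 21(c=3) 65(c=5)]
  14. access 58: MISS, evict 20(c=1). Cache: [58(c=1) 81(c=2) 90(c=2) 21(c=3) 65(c=5)]
  15. access 65: HIT, count now 6. Cache: [58(c=1) 81(c=2) 90(c=2) 21(c=3) 65(c=6)]
  16. access 90: HIT, count now 3. Cache: [58(c=1) 81(c=2) 21(c=3) 90(c=3) 65(c=6)]
  17. access 35: MISS, evict 58(c=1). Cache: [35(c=1) 81(c=2) 21(c=3) 90(c=3) 65(c=6)]
  18. access 65: HIT, count now 7. Cache: [35(c=1) 81(c=2) 21(c=3) 90(c=3) 65(c=7)]
  19. access 65: HIT, count now 8. Cache: [35(c=1) 81(c=2) 21(c=3) 90(c=3) 65(c=8)]
  20. access 20: MISS, evict 35(c=1). Cache: [20(c=1) 81(c=2) 21(c=3) 90(c=3) 65(c=8)]
  21. access 20: HIT, count now 2. Cache: [81(c=2) 20(c=2) 21(c=3) 90(c=3) 65(c=8)]
  22. access 20: HIT, count now 3. Cache: [81(c=2) 21(c=3) 90(c=3) 20(c=3) 65(c=8)]
  23. access 65: HIT, count now 9. Cache: [81(c=2) 21(c=3) 90(c=3) 20(c=3) 65(c=9)]
Total: 15 hits, 8 misses, 3 evictions

Answer: 81 21 90 20 65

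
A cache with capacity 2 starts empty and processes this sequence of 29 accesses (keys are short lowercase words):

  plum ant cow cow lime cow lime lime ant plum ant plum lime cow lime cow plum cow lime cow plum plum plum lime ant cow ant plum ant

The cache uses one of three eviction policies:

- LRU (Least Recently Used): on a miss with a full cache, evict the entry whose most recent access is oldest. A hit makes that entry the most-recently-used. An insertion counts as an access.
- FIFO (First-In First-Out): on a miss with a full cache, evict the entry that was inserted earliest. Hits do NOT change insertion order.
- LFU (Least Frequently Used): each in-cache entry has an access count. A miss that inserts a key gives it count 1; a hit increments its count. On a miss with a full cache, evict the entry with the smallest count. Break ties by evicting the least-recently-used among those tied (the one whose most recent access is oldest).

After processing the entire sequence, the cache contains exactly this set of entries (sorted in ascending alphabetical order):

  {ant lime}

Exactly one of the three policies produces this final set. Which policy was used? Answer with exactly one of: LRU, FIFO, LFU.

Simulating under each policy and comparing final sets:
  LRU: final set = {ant plum} -> differs
  FIFO: final set = {ant plum} -> differs
  LFU: final set = {ant lime} -> MATCHES target
Only LFU produces the target set.

Answer: LFU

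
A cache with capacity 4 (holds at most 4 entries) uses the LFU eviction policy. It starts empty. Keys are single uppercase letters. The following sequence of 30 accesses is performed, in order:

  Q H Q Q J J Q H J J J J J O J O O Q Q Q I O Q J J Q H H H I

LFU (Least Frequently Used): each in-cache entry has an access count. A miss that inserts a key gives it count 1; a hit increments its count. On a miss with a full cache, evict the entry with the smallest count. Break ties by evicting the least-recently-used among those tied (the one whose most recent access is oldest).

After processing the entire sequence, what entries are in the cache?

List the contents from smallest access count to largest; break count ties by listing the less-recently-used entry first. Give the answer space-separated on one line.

Answer: I O Q J

Derivation:
LFU simulation (capacity=4):
  1. access Q: MISS. Cache: [Q(c=1)]
  2. access H: MISS. Cache: [Q(c=1) H(c=1)]
  3. access Q: HIT, count now 2. Cache: [H(c=1) Q(c=2)]
  4. access Q: HIT, count now 3. Cache: [H(c=1) Q(c=3)]
  5. access J: MISS. Cache: [H(c=1) J(c=1) Q(c=3)]
  6. access J: HIT, count now 2. Cache: [H(c=1) J(c=2) Q(c=3)]
  7. access Q: HIT, count now 4. Cache: [H(c=1) J(c=2) Q(c=4)]
  8. access H: HIT, count now 2. Cache: [J(c=2) H(c=2) Q(c=4)]
  9. access J: HIT, count now 3. Cache: [H(c=2) J(c=3) Q(c=4)]
  10. access J: HIT, count now 4. Cache: [H(c=2) Q(c=4) J(c=4)]
  11. access J: HIT, count now 5. Cache: [H(c=2) Q(c=4) J(c=5)]
  12. access J: HIT, count now 6. Cache: [H(c=2) Q(c=4) J(c=6)]
  13. access J: HIT, count now 7. Cache: [H(c=2) Q(c=4) J(c=7)]
  14. access O: MISS. Cache: [O(c=1) H(c=2) Q(c=4) J(c=7)]
  15. access J: HIT, count now 8. Cache: [O(c=1) H(c=2) Q(c=4) J(c=8)]
  16. access O: HIT, count now 2. Cache: [H(c=2) O(c=2) Q(c=4) J(c=8)]
  17. access O: HIT, count now 3. Cache: [H(c=2) O(c=3) Q(c=4) J(c=8)]
  18. access Q: HIT, count now 5. Cache: [H(c=2) O(c=3) Q(c=5) J(c=8)]
  19. access Q: HIT, count now 6. Cache: [H(c=2) O(c=3) Q(c=6) J(c=8)]
  20. access Q: HIT, count now 7. Cache: [H(c=2) O(c=3) Q(c=7) J(c=8)]
  21. access I: MISS, evict H(c=2). Cache: [I(c=1) O(c=3) Q(c=7) J(c=8)]
  22. access O: HIT, count now 4. Cache: [I(c=1) O(c=4) Q(c=7) J(c=8)]
  23. access Q: HIT, count now 8. Cache: [I(c=1) O(c=4) J(c=8) Q(c=8)]
  24. access J: HIT, count now 9. Cache: [I(c=1) O(c=4) Q(c=8) J(c=9)]
  25. access J: HIT, count now 10. Cache: [I(c=1) O(c=4) Q(c=8) J(c=10)]
  26. access Q: HIT, count now 9. Cache: [I(c=1) O(c=4) Q(c=9) J(c=10)]
  27. access H: MISS, evict I(c=1). Cache: [H(c=1) O(c=4) Q(c=9) J(c=10)]
  28. access H: HIT, count now 2. Cache: [H(c=2) O(c=4) Q(c=9) J(c=10)]
  29. access H: HIT, count now 3. Cache: [H(c=3) O(c=4) Q(c=9) J(c=10)]
  30. access I: MISS, evict H(c=3). Cache: [I(c=1) O(c=4) Q(c=9) J(c=10)]
Total: 23 hits, 7 misses, 3 evictions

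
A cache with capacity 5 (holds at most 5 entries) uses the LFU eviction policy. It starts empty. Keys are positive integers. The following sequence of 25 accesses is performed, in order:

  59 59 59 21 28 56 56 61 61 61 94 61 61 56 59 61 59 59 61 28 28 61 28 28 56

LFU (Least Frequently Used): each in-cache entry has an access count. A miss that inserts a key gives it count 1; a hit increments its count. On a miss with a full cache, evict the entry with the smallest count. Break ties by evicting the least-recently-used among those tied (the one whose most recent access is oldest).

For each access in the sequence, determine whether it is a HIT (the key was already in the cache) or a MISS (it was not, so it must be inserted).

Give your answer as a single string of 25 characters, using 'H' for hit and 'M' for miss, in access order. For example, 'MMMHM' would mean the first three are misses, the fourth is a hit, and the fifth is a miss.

Answer: MHHMMMHMHHMHHHHHHHHHHHHHH

Derivation:
LFU simulation (capacity=5):
  1. access 59: MISS. Cache: [59(c=1)]
  2. access 59: HIT, count now 2. Cache: [59(c=2)]
  3. access 59: HIT, count now 3. Cache: [59(c=3)]
  4. access 21: MISS. Cache: [21(c=1) 59(c=3)]
  5. access 28: MISS. Cache: [21(c=1) 28(c=1) 59(c=3)]
  6. access 56: MISS. Cache: [21(c=1) 28(c=1) 56(c=1) 59(c=3)]
  7. access 56: HIT, count now 2. Cache: [21(c=1) 28(c=1) 56(c=2) 59(c=3)]
  8. access 61: MISS. Cache: [21(c=1) 28(c=1) 61(c=1) 56(c=2) 59(c=3)]
  9. access 61: HIT, count now 2. Cache: [21(c=1) 28(c=1) 56(c=2) 61(c=2) 59(c=3)]
  10. access 61: HIT, count now 3. Cache: [21(c=1) 28(c=1) 56(c=2) 59(c=3) 61(c=3)]
  11. access 94: MISS, evict 21(c=1). Cache: [28(c=1) 94(c=1) 56(c=2) 59(c=3) 61(c=3)]
  12. access 61: HIT, count now 4. Cache: [28(c=1) 94(c=1) 56(c=2) 59(c=3) 61(c=4)]
  13. access 61: HIT, count now 5. Cache: [28(c=1) 94(c=1) 56(c=2) 59(c=3) 61(c=5)]
  14. access 56: HIT, count now 3. Cache: [28(c=1) 94(c=1) 59(c=3) 56(c=3) 61(c=5)]
  15. access 59: HIT, count now 4. Cache: [28(c=1) 94(c=1) 56(c=3) 59(c=4) 61(c=5)]
  16. access 61: HIT, count now 6. Cache: [28(c=1) 94(c=1) 56(c=3) 59(c=4) 61(c=6)]
  17. access 59: HIT, count now 5. Cache: [28(c=1) 94(c=1) 56(c=3) 59(c=5) 61(c=6)]
  18. access 59: HIT, count now 6. Cache: [28(c=1) 94(c=1) 56(c=3) 61(c=6) 59(c=6)]
  19. access 61: HIT, count now 7. Cache: [28(c=1) 94(c=1) 56(c=3) 59(c=6) 61(c=7)]
  20. access 28: HIT, count now 2. Cache: [94(c=1) 28(c=2) 56(c=3) 59(c=6) 61(c=7)]
  21. access 28: HIT, count now 3. Cache: [94(c=1) 56(c=3) 28(c=3) 59(c=6) 61(c=7)]
  22. access 61: HIT, count now 8. Cache: [94(c=1) 56(c=3) 28(c=3) 59(c=6) 61(c=8)]
  23. access 28: HIT, count now 4. Cache: [94(c=1) 56(c=3) 28(c=4) 59(c=6) 61(c=8)]
  24. access 28: HIT, count now 5. Cache: [94(c=1) 56(c=3) 28(c=5) 59(c=6) 61(c=8)]
  25. access 56: HIT, count now 4. Cache: [94(c=1) 56(c=4) 28(c=5) 59(c=6) 61(c=8)]
Total: 19 hits, 6 misses, 1 evictions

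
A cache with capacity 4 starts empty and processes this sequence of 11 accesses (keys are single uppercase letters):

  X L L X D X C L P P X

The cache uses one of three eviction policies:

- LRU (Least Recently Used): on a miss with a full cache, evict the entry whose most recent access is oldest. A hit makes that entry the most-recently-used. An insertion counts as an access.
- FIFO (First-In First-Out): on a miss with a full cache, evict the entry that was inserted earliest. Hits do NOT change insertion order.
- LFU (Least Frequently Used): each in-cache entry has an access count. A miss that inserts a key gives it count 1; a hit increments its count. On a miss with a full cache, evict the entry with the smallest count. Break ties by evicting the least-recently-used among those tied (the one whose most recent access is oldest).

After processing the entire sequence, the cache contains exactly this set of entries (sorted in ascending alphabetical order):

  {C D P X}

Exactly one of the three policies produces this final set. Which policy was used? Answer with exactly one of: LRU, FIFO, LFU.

Simulating under each policy and comparing final sets:
  LRU: final set = {C L P X} -> differs
  FIFO: final set = {C D P X} -> MATCHES target
  LFU: final set = {C L P X} -> differs
Only FIFO produces the target set.

Answer: FIFO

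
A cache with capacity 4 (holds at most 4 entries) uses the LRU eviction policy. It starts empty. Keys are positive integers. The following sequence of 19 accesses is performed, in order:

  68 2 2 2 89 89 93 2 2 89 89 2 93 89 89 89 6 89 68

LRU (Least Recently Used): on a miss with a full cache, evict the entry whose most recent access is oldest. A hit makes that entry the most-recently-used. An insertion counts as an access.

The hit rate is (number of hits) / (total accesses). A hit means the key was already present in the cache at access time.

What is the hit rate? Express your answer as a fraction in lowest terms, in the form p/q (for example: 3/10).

LRU simulation (capacity=4):
  1. access 68: MISS. Cache (LRU->MRU): [68]
  2. access 2: MISS. Cache (LRU->MRU): [68 2]
  3. access 2: HIT. Cache (LRU->MRU): [68 2]
  4. access 2: HIT. Cache (LRU->MRU): [68 2]
  5. access 89: MISS. Cache (LRU->MRU): [68 2 89]
  6. access 89: HIT. Cache (LRU->MRU): [68 2 89]
  7. access 93: MISS. Cache (LRU->MRU): [68 2 89 93]
  8. access 2: HIT. Cache (LRU->MRU): [68 89 93 2]
  9. access 2: HIT. Cache (LRU->MRU): [68 89 93 2]
  10. access 89: HIT. Cache (LRU->MRU): [68 93 2 89]
  11. access 89: HIT. Cache (LRU->MRU): [68 93 2 89]
  12. access 2: HIT. Cache (LRU->MRU): [68 93 89 2]
  13. access 93: HIT. Cache (LRU->MRU): [68 89 2 93]
  14. access 89: HIT. Cache (LRU->MRU): [68 2 93 89]
  15. access 89: HIT. Cache (LRU->MRU): [68 2 93 89]
  16. access 89: HIT. Cache (LRU->MRU): [68 2 93 89]
  17. access 6: MISS, evict 68. Cache (LRU->MRU): [2 93 89 6]
  18. access 89: HIT. Cache (LRU->MRU): [2 93 6 89]
  19. access 68: MISS, evict 2. Cache (LRU->MRU): [93 6 89 68]
Total: 13 hits, 6 misses, 2 evictions

Hit rate = 13/19

Answer: 13/19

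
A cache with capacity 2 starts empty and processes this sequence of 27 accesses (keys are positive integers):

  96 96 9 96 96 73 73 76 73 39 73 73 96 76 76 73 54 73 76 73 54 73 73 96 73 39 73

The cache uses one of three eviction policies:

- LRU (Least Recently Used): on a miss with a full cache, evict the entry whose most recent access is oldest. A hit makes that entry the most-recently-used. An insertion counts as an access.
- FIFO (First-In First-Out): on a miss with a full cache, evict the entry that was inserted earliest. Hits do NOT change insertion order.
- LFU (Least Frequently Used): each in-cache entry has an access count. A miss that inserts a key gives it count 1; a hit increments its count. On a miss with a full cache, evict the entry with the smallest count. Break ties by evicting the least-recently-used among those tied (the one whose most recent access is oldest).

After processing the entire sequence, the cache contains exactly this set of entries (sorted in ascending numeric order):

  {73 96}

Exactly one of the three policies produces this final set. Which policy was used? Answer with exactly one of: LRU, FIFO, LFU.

Simulating under each policy and comparing final sets:
  LRU: final set = {39 73} -> differs
  FIFO: final set = {39 73} -> differs
  LFU: final set = {73 96} -> MATCHES target
Only LFU produces the target set.

Answer: LFU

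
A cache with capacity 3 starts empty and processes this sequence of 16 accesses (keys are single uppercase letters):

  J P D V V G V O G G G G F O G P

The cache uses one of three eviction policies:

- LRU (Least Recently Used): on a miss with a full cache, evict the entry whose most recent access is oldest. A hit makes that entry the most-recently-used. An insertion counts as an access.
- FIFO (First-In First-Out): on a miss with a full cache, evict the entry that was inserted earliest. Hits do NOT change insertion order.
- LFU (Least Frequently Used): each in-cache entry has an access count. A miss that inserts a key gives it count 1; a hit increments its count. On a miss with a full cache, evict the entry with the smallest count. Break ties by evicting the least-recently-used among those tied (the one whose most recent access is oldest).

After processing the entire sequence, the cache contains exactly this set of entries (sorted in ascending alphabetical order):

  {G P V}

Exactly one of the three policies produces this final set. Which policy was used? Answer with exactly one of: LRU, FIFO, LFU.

Answer: LFU

Derivation:
Simulating under each policy and comparing final sets:
  LRU: final set = {G O P} -> differs
  FIFO: final set = {F O P} -> differs
  LFU: final set = {G P V} -> MATCHES target
Only LFU produces the target set.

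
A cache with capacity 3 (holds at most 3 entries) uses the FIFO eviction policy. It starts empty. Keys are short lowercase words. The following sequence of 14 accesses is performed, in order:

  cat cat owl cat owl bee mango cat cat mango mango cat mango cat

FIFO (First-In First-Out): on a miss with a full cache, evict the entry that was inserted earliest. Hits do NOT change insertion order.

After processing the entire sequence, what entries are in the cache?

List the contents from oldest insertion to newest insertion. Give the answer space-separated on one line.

Answer: bee mango cat

Derivation:
FIFO simulation (capacity=3):
  1. access cat: MISS. Cache (old->new): [cat]
  2. access cat: HIT. Cache (old->new): [cat]
  3. access owl: MISS. Cache (old->new): [cat owl]
  4. access cat: HIT. Cache (old->new): [cat owl]
  5. access owl: HIT. Cache (old->new): [cat owl]
  6. access bee: MISS. Cache (old->new): [cat owl bee]
  7. access mango: MISS, evict cat. Cache (old->new): [owl bee mango]
  8. access cat: MISS, evict owl. Cache (old->new): [bee mango cat]
  9. access cat: HIT. Cache (old->new): [bee mango cat]
  10. access mango: HIT. Cache (old->new): [bee mango cat]
  11. access mango: HIT. Cache (old->new): [bee mango cat]
  12. access cat: HIT. Cache (old->new): [bee mango cat]
  13. access mango: HIT. Cache (old->new): [bee mango cat]
  14. access cat: HIT. Cache (old->new): [bee mango cat]
Total: 9 hits, 5 misses, 2 evictions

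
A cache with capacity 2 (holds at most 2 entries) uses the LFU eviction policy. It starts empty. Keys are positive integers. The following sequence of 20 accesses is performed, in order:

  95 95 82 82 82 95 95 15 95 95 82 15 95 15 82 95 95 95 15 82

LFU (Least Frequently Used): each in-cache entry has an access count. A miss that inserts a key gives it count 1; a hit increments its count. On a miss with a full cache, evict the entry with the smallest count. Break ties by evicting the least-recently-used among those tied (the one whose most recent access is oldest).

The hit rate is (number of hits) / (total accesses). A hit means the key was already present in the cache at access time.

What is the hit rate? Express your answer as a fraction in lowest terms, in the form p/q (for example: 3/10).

LFU simulation (capacity=2):
  1. access 95: MISS. Cache: [95(c=1)]
  2. access 95: HIT, count now 2. Cache: [95(c=2)]
  3. access 82: MISS. Cache: [82(c=1) 95(c=2)]
  4. access 82: HIT, count now 2. Cache: [95(c=2) 82(c=2)]
  5. access 82: HIT, count now 3. Cache: [95(c=2) 82(c=3)]
  6. access 95: HIT, count now 3. Cache: [82(c=3) 95(c=3)]
  7. access 95: HIT, count now 4. Cache: [82(c=3) 95(c=4)]
  8. access 15: MISS, evict 82(c=3). Cache: [15(c=1) 95(c=4)]
  9. access 95: HIT, count now 5. Cache: [15(c=1) 95(c=5)]
  10. access 95: HIT, count now 6. Cache: [15(c=1) 95(c=6)]
  11. access 82: MISS, evict 15(c=1). Cache: [82(c=1) 95(c=6)]
  12. access 15: MISS, evict 82(c=1). Cache: [15(c=1) 95(c=6)]
  13. access 95: HIT, count now 7. Cache: [15(c=1) 95(c=7)]
  14. access 15: HIT, count now 2. Cache: [15(c=2) 95(c=7)]
  15. access 82: MISS, evict 15(c=2). Cache: [82(c=1) 95(c=7)]
  16. access 95: HIT, count now 8. Cache: [82(c=1) 95(c=8)]
  17. access 95: HIT, count now 9. Cache: [82(c=1) 95(c=9)]
  18. access 95: HIT, count now 10. Cache: [82(c=1) 95(c=10)]
  19. access 15: MISS, evict 82(c=1). Cache: [15(c=1) 95(c=10)]
  20. access 82: MISS, evict 15(c=1). Cache: [82(c=1) 95(c=10)]
Total: 12 hits, 8 misses, 6 evictions

Hit rate = 12/20 = 3/5

Answer: 3/5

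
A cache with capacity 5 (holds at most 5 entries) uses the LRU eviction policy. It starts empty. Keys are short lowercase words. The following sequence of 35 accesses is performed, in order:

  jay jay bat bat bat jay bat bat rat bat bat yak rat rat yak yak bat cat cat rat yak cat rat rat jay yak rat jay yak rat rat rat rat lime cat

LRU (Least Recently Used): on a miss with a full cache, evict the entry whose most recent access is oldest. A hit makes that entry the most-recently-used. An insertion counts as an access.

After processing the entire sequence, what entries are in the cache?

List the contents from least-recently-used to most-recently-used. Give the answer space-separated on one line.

Answer: jay yak rat lime cat

Derivation:
LRU simulation (capacity=5):
  1. access jay: MISS. Cache (LRU->MRU): [jay]
  2. access jay: HIT. Cache (LRU->MRU): [jay]
  3. access bat: MISS. Cache (LRU->MRU): [jay bat]
  4. access bat: HIT. Cache (LRU->MRU): [jay bat]
  5. access bat: HIT. Cache (LRU->MRU): [jay bat]
  6. access jay: HIT. Cache (LRU->MRU): [bat jay]
  7. access bat: HIT. Cache (LRU->MRU): [jay bat]
  8. access bat: HIT. Cache (LRU->MRU): [jay bat]
  9. access rat: MISS. Cache (LRU->MRU): [jay bat rat]
  10. access bat: HIT. Cache (LRU->MRU): [jay rat bat]
  11. access bat: HIT. Cache (LRU->MRU): [jay rat bat]
  12. access yak: MISS. Cache (LRU->MRU): [jay rat bat yak]
  13. access rat: HIT. Cache (LRU->MRU): [jay bat yak rat]
  14. access rat: HIT. Cache (LRU->MRU): [jay bat yak rat]
  15. access yak: HIT. Cache (LRU->MRU): [jay bat rat yak]
  16. access yak: HIT. Cache (LRU->MRU): [jay bat rat yak]
  17. access bat: HIT. Cache (LRU->MRU): [jay rat yak bat]
  18. access cat: MISS. Cache (LRU->MRU): [jay rat yak bat cat]
  19. access cat: HIT. Cache (LRU->MRU): [jay rat yak bat cat]
  20. access rat: HIT. Cache (LRU->MRU): [jay yak bat cat rat]
  21. access yak: HIT. Cache (LRU->MRU): [jay bat cat rat yak]
  22. access cat: HIT. Cache (LRU->MRU): [jay bat rat yak cat]
  23. access rat: HIT. Cache (LRU->MRU): [jay bat yak cat rat]
  24. access rat: HIT. Cache (LRU->MRU): [jay bat yak cat rat]
  25. access jay: HIT. Cache (LRU->MRU): [bat yak cat rat jay]
  26. access yak: HIT. Cache (LRU->MRU): [bat cat rat jay yak]
  27. access rat: HIT. Cache (LRU->MRU): [bat cat jay yak rat]
  28. access jay: HIT. Cache (LRU->MRU): [bat cat yak rat jay]
  29. access yak: HIT. Cache (LRU->MRU): [bat cat rat jay yak]
  30. access rat: HIT. Cache (LRU->MRU): [bat cat jay yak rat]
  31. access rat: HIT. Cache (LRU->MRU): [bat cat jay yak rat]
  32. access rat: HIT. Cache (LRU->MRU): [bat cat jay yak rat]
  33. access rat: HIT. Cache (LRU->MRU): [bat cat jay yak rat]
  34. access lime: MISS, evict bat. Cache (LRU->MRU): [cat jay yak rat lime]
  35. access cat: HIT. Cache (LRU->MRU): [jay yak rat lime cat]
Total: 29 hits, 6 misses, 1 evictions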